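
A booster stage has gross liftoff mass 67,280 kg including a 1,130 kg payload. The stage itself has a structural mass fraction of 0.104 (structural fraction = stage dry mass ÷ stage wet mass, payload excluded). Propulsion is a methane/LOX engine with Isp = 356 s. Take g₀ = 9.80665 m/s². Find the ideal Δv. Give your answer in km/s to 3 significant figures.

Δv ≈ 7.43 km/s

Stage wet mass = m₀ − payload = 67,280 − 1,130 = 66,150 kg.
Stage dry mass = ε × stage wet mass = 0.104 × 66,150 = 6,879.6 kg.
Burnout mass m_f = stage dry + payload = 6,879.6 + 1,130 = 8,009.6 kg.
v_e = Isp · g₀ = 356 × 9.80665 = 3491.2 m/s.
By the Tsiolkovsky rocket equation, Δv = v_e · ln(67,280/8,009.6) = 3491.2 × ln(8.4) = 3491.2 × 2.1282 ≈ 7430 m/s.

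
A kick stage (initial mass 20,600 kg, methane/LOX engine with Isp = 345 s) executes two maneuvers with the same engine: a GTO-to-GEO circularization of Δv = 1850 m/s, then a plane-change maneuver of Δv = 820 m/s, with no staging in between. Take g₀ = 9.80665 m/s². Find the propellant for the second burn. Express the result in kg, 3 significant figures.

propellant for the second burn ≈ 2570 kg

v_e = Isp · g₀ = 345 × 9.80665 = 3383.3 m/s.
After the first burn: m = 20600 × exp(−1850/3383.3) = 20600 × 0.57880 = 11,923.3 kg.
After the second burn: m = 11,923.3 × exp(−820/3383.3) = 11,923.3 × 0.78477 = 9,357.05 kg.
Second-burn propellant = 11,923.3 − 9,357.05 = 2,566.25 kg.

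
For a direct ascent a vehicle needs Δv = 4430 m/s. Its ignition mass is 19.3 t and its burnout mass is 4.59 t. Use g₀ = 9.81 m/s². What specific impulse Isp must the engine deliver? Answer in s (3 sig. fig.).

ln(m₀/m_f) = ln(19300/4590) = ln(4.205) = 1.4362.
v_e = Δv / ln(m₀/m_f) = 4430 / 1.4362 = 3084.5 m/s.
Isp = v_e / g₀ = 3084.5 / 9.81 = 314.4 s.

Isp ≈ 314 s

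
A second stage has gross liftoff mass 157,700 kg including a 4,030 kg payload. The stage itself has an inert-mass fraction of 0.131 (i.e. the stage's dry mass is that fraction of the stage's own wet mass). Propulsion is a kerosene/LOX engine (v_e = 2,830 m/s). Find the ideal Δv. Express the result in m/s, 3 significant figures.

Stage wet mass = m₀ − payload = 157,700 − 4,030 = 153,670 kg.
Stage dry mass = ε × stage wet mass = 0.131 × 153,670 = 20,130.8 kg.
Burnout mass m_f = stage dry + payload = 20,130.8 + 4,030 = 24,160.8 kg.
Δv = v_e · ln(157,700/24,160.8) = 2830.0 × ln(6.527) = 2830.0 × 1.8760 ≈ 5309 m/s.

Δv ≈ 5310 m/s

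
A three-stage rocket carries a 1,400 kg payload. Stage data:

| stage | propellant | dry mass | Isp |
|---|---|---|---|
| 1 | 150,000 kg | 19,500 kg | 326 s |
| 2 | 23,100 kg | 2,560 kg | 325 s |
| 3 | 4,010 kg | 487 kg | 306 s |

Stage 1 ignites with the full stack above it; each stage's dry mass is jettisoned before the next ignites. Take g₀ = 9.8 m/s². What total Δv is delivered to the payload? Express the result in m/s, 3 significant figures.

Ignition mass of stage 1 = 150,000+19,500 + 23,100+2,560 + 4,010+487 + 1,400 = 201,057 kg.
Stage 1: m₀ = 201,057 kg, m_f = 201,057 − 150,000 = 51,057 kg; Δv = 326×9.8×ln(3.938) = 3194.8×1.3706 ≈ 4379 m/s.
Stage 2: m₀ = 31,557 kg, m_f = 31,557 − 23,100 = 8,457 kg; Δv = 325×9.8×ln(3.731) = 3185.0×1.3168 ≈ 4194 m/s.
Stage 3: m₀ = 5,897 kg, m_f = 5,897 − 4,010 = 1,887 kg; Δv = 306×9.8×ln(3.125) = 2998.8×1.1395 ≈ 3417 m/s.
Total Δv = 4379 + 4194 + 3417 = 11990 m/s.

Δv ≈ 12000 m/s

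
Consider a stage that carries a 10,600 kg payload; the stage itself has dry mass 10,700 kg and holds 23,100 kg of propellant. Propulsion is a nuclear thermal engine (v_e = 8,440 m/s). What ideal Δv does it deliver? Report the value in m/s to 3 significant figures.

m₀ = payload + dry + propellant = 10,600 + 10,700 + 23,100 = 44,400 kg.
m_f = payload + dry = 10,600 + 10,700 = 21,300 kg.
Rocket equation: Δv = v_e · ln(m₀/m_f) = 8440.0 × ln(2.085) = 8440.0 × 0.7345 ≈ 6199.5 m/s.

Δv ≈ 6200 m/s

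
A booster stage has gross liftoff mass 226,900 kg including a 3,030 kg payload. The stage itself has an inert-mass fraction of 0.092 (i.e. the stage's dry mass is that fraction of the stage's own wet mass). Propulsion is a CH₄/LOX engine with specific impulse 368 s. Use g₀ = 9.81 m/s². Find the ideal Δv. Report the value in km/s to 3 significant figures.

Stage wet mass = m₀ − payload = 226,900 − 3,030 = 223,870 kg.
Stage dry mass = ε × stage wet mass = 0.092 × 223,870 = 20,596 kg.
Burnout mass m_f = stage dry + payload = 20,596 + 3,030 = 23,626 kg.
v_e = Isp · g₀ = 368 × 9.81 = 3610.1 m/s.
From the ideal rocket equation, Δv = v_e · ln(226,900/23,626) = 3610.1 × ln(9.604) = 3610.1 × 2.2622 ≈ 8167 m/s.

Δv ≈ 8.17 km/s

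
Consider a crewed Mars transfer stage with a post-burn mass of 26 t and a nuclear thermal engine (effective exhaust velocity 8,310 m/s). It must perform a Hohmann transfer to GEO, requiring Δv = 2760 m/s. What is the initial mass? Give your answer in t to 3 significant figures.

m₀/m_f = exp(Δv / v_e) = exp(2760 / 8310.0) = exp(0.3321) = 1.3939.
m₀ = m_f × 1.3939 = 26 × 1.3939 = 36.2414 t.

initial mass ≈ 36.2 t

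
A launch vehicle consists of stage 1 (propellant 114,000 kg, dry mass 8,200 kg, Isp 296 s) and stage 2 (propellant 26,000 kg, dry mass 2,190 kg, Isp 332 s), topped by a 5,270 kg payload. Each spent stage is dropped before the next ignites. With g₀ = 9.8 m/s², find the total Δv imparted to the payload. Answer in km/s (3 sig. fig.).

Ignition mass of stage 1 = 114,000+8,200 + 26,000+2,190 + 5,270 = 155,660 kg.
Stage 1: m₀ = 155,660 kg, m_f = 155,660 − 114,000 = 41,660 kg; Δv = 296×9.8×ln(3.736) = 2900.8×1.3181 ≈ 3824 m/s.
Stage 2: m₀ = 33,460 kg, m_f = 33,460 − 26,000 = 7,460 kg; Δv = 332×9.8×ln(4.485) = 3253.6×1.5008 ≈ 4883 m/s.
Total Δv = 3824 + 4883 = 8707 m/s.

Δv ≈ 8.71 km/s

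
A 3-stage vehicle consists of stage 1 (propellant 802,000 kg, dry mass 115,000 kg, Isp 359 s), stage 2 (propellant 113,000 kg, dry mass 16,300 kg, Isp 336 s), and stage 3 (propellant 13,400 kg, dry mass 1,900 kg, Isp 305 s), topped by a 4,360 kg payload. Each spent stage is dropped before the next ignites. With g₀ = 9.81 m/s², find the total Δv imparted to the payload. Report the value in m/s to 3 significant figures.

Ignition mass of stage 1 = 802,000+115,000 + 113,000+16,300 + 13,400+1,900 + 4,360 = 1,065,960 kg.
Stage 1: m₀ = 1,065,960 kg, m_f = 1,065,960 − 802,000 = 263,960 kg; Δv = 359×9.81×ln(4.038) = 3521.8×1.3958 ≈ 4916 m/s.
Stage 2: m₀ = 148,960 kg, m_f = 148,960 − 113,000 = 35,960 kg; Δv = 336×9.81×ln(4.142) = 3296.2×1.4213 ≈ 4685 m/s.
Stage 3: m₀ = 19,660 kg, m_f = 19,660 − 13,400 = 6,260 kg; Δv = 305×9.81×ln(3.141) = 2992.1×1.1444 ≈ 3424 m/s.
Total Δv = 4916 + 4685 + 3424 = 13025 m/s.

Δv ≈ 13000 m/s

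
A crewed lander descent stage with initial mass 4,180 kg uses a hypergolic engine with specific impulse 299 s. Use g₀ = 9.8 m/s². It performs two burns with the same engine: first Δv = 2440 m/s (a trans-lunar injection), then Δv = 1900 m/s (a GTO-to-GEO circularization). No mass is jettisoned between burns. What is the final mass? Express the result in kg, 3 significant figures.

final mass ≈ 950 kg

v_e = Isp · g₀ = 299 × 9.8 = 2930.2 m/s.
After the first burn: m = 4180 × exp(−2440/2930.2) = 4180 × 0.43487 = 1,817.76 kg.
After the second burn: m = 1,817.76 × exp(−1900/2930.2) = 1,817.76 × 0.52287 = 950.452 kg.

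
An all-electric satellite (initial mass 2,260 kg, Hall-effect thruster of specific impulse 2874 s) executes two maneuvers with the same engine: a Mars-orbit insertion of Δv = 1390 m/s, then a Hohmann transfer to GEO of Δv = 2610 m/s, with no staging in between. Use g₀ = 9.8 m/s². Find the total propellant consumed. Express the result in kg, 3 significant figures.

v_e = Isp · g₀ = 2874 × 9.8 = 28165.2 m/s.
After the first burn: m = 2260 × exp(−1390/28165.2) = 2260 × 0.95185 = 2,151.18 kg.
After the second burn: m = 2,151.18 × exp(−2610/28165.2) = 2,151.18 × 0.91150 = 1,960.8 kg.
Total propellant = m₀ − m_final = 2260 − 1,960.8 = 299.2 kg.

total propellant consumed ≈ 299 kg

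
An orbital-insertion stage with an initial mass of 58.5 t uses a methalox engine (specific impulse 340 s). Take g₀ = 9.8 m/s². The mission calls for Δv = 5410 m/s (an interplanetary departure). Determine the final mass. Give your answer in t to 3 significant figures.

final mass ≈ 11.5 t

v_e = Isp · g₀ = 340 × 9.8 = 3332.0 m/s.
Using Δv = v_e ln(m₀/m_f): m₀/m_f = exp(Δv / v_e) = exp(5410 / 3332.0) = exp(1.6236) = 5.0716.
m_f = m₀ / 5.0716 = 58.5 / 5.0716 = 11.5348 t.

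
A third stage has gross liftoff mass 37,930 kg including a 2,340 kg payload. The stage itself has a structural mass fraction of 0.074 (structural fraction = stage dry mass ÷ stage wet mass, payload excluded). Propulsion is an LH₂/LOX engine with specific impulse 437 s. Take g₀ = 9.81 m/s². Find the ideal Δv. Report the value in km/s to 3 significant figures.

Δv ≈ 8.71 km/s

Stage wet mass = m₀ − payload = 37,930 − 2,340 = 35,590 kg.
Stage dry mass = ε × stage wet mass = 0.074 × 35,590 = 2,633.66 kg.
Burnout mass m_f = stage dry + payload = 2,633.66 + 2,340 = 4,973.66 kg.
v_e = Isp · g₀ = 437 × 9.81 = 4287.0 m/s.
Δv = v_e · ln(37,930/4,973.66) = 4287.0 × ln(7.626) = 4287.0 × 2.0316 ≈ 8709 m/s.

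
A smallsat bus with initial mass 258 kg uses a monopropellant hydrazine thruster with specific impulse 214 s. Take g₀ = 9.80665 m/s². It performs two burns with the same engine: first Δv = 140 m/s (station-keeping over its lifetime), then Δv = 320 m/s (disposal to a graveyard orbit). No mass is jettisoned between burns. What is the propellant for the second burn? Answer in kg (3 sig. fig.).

propellant for the second burn ≈ 34.1 kg

v_e = Isp · g₀ = 214 × 9.80665 = 2098.6 m/s.
After the first burn: m = 258 × exp(−140/2098.6) = 258 × 0.93547 = 241.351 kg.
After the second burn: m = 241.351 × exp(−320/2098.6) = 241.351 × 0.85858 = 207.219 kg.
Second-burn propellant = 241.351 − 207.219 = 34.132 kg.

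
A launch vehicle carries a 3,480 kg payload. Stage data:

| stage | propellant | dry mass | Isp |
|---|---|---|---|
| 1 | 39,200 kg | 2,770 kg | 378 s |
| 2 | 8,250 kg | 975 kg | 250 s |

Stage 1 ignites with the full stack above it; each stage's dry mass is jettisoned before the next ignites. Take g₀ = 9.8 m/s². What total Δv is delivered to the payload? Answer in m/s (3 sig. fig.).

Δv ≈ 7240 m/s

Ignition mass of stage 1 = 39,200+2,770 + 8,250+975 + 3,480 = 54,675 kg.
Stage 1: m₀ = 54,675 kg, m_f = 54,675 − 39,200 = 15,475 kg; Δv = 378×9.8×ln(3.533) = 3704.4×1.2622 ≈ 4676 m/s.
Stage 2: m₀ = 12,705 kg, m_f = 12,705 − 8,250 = 4,455 kg; Δv = 250×9.8×ln(2.852) = 2450.0×1.0480 ≈ 2568 m/s.
Total Δv = 4676 + 2568 = 7244 m/s.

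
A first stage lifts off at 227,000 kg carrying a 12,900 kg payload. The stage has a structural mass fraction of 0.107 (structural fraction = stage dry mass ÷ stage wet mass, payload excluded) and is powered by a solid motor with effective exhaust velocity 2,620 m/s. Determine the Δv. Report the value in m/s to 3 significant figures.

Stage wet mass = m₀ − payload = 227,000 − 12,900 = 214,100 kg.
Stage dry mass = ε × stage wet mass = 0.107 × 214,100 = 22,908.7 kg.
Burnout mass m_f = stage dry + payload = 22,908.7 + 12,900 = 35,808.7 kg.
Δv = v_e · ln(227,000/35,808.7) = 2620.0 × ln(6.339) = 2620.0 × 1.8468 ≈ 4839 m/s.

Δv ≈ 4840 m/s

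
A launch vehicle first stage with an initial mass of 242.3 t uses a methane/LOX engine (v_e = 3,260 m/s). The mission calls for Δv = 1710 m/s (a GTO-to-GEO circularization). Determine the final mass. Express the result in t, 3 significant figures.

final mass ≈ 143 t

Using Δv = v_e ln(m₀/m_f): m₀/m_f = exp(Δv / v_e) = exp(1710 / 3260.0) = exp(0.5245) = 1.6897.
m_f = m₀ / 1.6897 = 242.3 / 1.6897 = 143.398 t.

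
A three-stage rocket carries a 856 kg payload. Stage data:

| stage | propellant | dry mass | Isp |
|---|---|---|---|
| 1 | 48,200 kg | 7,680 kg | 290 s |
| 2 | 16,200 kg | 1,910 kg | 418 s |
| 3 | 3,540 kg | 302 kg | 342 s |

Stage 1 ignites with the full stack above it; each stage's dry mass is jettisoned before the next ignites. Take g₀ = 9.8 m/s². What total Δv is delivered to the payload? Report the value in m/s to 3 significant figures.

Ignition mass of stage 1 = 48,200+7,680 + 16,200+1,910 + 3,540+302 + 856 = 78,688 kg.
Stage 1: m₀ = 78,688 kg, m_f = 78,688 − 48,200 = 30,488 kg; Δv = 290×9.8×ln(2.581) = 2842.0×0.9482 ≈ 2695 m/s.
Stage 2: m₀ = 22,808 kg, m_f = 22,808 − 16,200 = 6,608 kg; Δv = 418×9.8×ln(3.452) = 4096.4×1.2388 ≈ 5075 m/s.
Stage 3: m₀ = 4,698 kg, m_f = 4,698 − 3,540 = 1,158 kg; Δv = 342×9.8×ln(4.057) = 3351.6×1.4004 ≈ 4694 m/s.
Total Δv = 2695 + 5075 + 4694 = 12464 m/s.

Δv ≈ 12500 m/s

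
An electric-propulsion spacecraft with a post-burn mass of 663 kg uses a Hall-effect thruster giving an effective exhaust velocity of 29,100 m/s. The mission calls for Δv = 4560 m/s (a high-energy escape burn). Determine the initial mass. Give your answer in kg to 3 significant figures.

Rocket equation: m₀/m_f = exp(Δv / v_e) = exp(4560 / 29100.0) = exp(0.1567) = 1.1696.
m₀ = m_f × 1.1696 = 663 × 1.1696 = 775.445 kg.

initial mass ≈ 775 kg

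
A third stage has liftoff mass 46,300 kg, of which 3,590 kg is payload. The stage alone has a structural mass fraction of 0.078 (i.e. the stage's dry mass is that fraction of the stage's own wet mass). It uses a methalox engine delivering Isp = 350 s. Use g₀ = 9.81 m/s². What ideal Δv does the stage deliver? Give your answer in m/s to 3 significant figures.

Stage wet mass = m₀ − payload = 46,300 − 3,590 = 42,710 kg.
Stage dry mass = ε × stage wet mass = 0.078 × 42,710 = 3,331.38 kg.
Burnout mass m_f = stage dry + payload = 3,331.38 + 3,590 = 6,921.38 kg.
v_e = Isp · g₀ = 350 × 9.81 = 3433.5 m/s.
Δv = v_e · ln(46,300/6,921.38) = 3433.5 × ln(6.689) = 3433.5 × 1.9005 ≈ 6525 m/s.

Δv ≈ 6530 m/s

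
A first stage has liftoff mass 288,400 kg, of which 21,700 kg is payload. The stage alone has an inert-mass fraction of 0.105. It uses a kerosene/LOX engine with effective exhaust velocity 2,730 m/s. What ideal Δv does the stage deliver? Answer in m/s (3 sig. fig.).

Δv ≈ 4800 m/s

Stage wet mass = m₀ − payload = 288,400 − 21,700 = 266,700 kg.
Stage dry mass = ε × stage wet mass = 0.105 × 266,700 = 28,003.5 kg.
Burnout mass m_f = stage dry + payload = 28,003.5 + 21,700 = 49,703.5 kg.
Δv = v_e · ln(288,400/49,703.5) = 2730.0 × ln(5.802) = 2730.0 × 1.7583 ≈ 4800 m/s.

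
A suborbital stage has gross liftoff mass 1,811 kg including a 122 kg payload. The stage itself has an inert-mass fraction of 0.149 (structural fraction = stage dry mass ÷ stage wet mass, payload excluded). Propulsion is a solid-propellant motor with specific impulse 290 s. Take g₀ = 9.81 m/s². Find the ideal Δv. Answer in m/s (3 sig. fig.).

Stage wet mass = m₀ − payload = 1,811 − 122 = 1,689 kg.
Stage dry mass = ε × stage wet mass = 0.149 × 1,689 = 251.661 kg.
Burnout mass m_f = stage dry + payload = 251.661 + 122 = 373.661 kg.
v_e = Isp · g₀ = 290 × 9.81 = 2844.9 m/s.
Δv = v_e · ln(1,811/373.661) = 2844.9 × ln(4.847) = 2844.9 × 1.5783 ≈ 4490 m/s.

Δv ≈ 4490 m/s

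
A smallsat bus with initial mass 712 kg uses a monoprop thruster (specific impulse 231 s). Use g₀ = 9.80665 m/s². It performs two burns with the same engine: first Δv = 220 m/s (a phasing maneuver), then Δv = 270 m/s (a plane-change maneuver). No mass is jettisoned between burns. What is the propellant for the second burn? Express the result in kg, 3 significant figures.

v_e = Isp · g₀ = 231 × 9.80665 = 2265.3 m/s.
After the first burn: m = 712 × exp(−220/2265.3) = 712 × 0.90745 = 646.104 kg.
After the second burn: m = 646.104 × exp(−270/2265.3) = 646.104 × 0.88764 = 573.508 kg.
Second-burn propellant = 646.104 − 573.508 = 72.596 kg.

propellant for the second burn ≈ 72.6 kg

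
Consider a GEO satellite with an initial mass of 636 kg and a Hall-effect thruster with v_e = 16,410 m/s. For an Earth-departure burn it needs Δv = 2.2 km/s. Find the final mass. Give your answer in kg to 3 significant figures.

m₀/m_f = exp(Δv / v_e) = exp(2200 / 16410.0) = exp(0.1341) = 1.1435.
m_f = m₀ / 1.1435 = 636 / 1.1435 = 556.187 kg.

final mass ≈ 556 kg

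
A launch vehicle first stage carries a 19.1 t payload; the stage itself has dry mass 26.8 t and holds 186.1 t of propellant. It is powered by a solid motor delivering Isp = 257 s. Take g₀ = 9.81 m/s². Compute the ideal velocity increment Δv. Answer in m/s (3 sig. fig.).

v_e = Isp · g₀ = 257 × 9.81 = 2521.2 m/s.
m₀ = payload + dry + propellant = 19.1 + 26.8 + 186.1 = 232 t.
m_f = payload + dry = 19.1 + 26.8 = 45.9 t.
Rocket equation: Δv = v_e · ln(m₀/m_f) = 2521.2 × ln(5.054) = 2521.2 × 1.6203 ≈ 4085.0 m/s.

Δv ≈ 4080 m/s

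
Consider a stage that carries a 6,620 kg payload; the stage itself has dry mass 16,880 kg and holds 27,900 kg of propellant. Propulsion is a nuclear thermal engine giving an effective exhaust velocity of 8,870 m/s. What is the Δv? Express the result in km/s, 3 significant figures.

Δv ≈ 6.94 km/s

m₀ = payload + dry + propellant = 6,620 + 16,880 + 27,900 = 51,400 kg.
m_f = payload + dry = 6,620 + 16,880 = 23,500 kg.
By the Tsiolkovsky rocket equation, Δv = v_e · ln(m₀/m_f) = 8870.0 × ln(2.187) = 8870.0 × 0.7826 ≈ 6942.0 m/s.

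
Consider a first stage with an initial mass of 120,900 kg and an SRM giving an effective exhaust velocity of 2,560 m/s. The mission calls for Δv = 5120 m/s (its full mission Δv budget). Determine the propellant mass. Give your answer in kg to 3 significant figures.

m₀/m_f = exp(Δv / v_e) = exp(5120 / 2560.0) = exp(2.0000) = 7.3891.
m_f = 120,900 / 7.3891 = 16,361.9 kg, so propellant = m₀ − m_f = 120,900 − 16,361.9 = 104,538.1 kg.

propellant mass ≈ 105000 kg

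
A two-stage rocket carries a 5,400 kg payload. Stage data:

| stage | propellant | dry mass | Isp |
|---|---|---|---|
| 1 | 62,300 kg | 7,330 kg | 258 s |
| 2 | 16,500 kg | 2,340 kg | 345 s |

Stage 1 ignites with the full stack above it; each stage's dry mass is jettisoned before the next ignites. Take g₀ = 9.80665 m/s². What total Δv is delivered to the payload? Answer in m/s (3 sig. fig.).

Ignition mass of stage 1 = 62,300+7,330 + 16,500+2,340 + 5,400 = 93,870 kg.
Stage 1: m₀ = 93,870 kg, m_f = 93,870 − 62,300 = 31,570 kg; Δv = 258×9.80665×ln(2.973) = 2530.1×1.0897 ≈ 2757 m/s.
Stage 2: m₀ = 24,240 kg, m_f = 24,240 − 16,500 = 7,740 kg; Δv = 345×9.80665×ln(3.132) = 3383.3×1.1416 ≈ 3862 m/s.
Total Δv = 2757 + 3862 = 6619 m/s.

Δv ≈ 6620 m/s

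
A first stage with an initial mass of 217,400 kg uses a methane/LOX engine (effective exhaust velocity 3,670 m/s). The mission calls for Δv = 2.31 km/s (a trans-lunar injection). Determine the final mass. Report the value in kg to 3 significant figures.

From the ideal rocket equation, m₀/m_f = exp(Δv / v_e) = exp(2310 / 3670.0) = exp(0.6294) = 1.8765.
m_f = m₀ / 1.8765 = 217,400 / 1.8765 = 115,854 kg.

final mass ≈ 116000 kg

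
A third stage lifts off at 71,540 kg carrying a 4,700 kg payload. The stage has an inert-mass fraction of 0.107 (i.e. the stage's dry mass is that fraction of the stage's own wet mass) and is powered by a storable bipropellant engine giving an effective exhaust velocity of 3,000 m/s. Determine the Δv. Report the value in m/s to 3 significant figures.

Δv ≈ 5390 m/s

Stage wet mass = m₀ − payload = 71,540 − 4,700 = 66,840 kg.
Stage dry mass = ε × stage wet mass = 0.107 × 66,840 = 7,151.88 kg.
Burnout mass m_f = stage dry + payload = 7,151.88 + 4,700 = 11,851.88 kg.
By the Tsiolkovsky rocket equation, Δv = v_e · ln(71,540/11,851.88) = 3000.0 × ln(6.036) = 3000.0 × 1.7978 ≈ 5393 m/s.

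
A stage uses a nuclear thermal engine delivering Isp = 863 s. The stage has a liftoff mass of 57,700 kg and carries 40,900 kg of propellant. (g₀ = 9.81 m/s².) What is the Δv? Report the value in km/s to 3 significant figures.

Δv ≈ 10.4 km/s

v_e = Isp · g₀ = 863 × 9.81 = 8466.0 m/s.
m_f = m₀ − m_prop = 57,700 − 40,900 = 16,800 kg.
Δv = v_e · ln(m₀/m_f) = 8466.0 × ln(3.435) = 8466.0 × 1.2339 ≈ 10446.1 m/s.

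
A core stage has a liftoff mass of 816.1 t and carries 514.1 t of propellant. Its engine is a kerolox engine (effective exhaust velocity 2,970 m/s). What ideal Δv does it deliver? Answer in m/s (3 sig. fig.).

m_f = m₀ − m_prop = 816.1 − 514.1 = 302 t.
Δv = v_e · ln(m₀/m_f) = 2970.0 × ln(2.702) = 2970.0 × 0.9941 ≈ 2952.5 m/s.

Δv ≈ 2950 m/s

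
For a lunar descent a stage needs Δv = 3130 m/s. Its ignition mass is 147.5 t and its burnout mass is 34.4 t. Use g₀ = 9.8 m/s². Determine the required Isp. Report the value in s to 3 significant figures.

ln(m₀/m_f) = ln(147500/34400) = ln(4.288) = 1.4558.
From the ideal rocket equation, v_e = Δv / ln(m₀/m_f) = 3130 / 1.4558 = 2150.1 m/s.
Isp = v_e / g₀ = 2150.1 / 9.8 = 219.4 s.

Isp ≈ 219 s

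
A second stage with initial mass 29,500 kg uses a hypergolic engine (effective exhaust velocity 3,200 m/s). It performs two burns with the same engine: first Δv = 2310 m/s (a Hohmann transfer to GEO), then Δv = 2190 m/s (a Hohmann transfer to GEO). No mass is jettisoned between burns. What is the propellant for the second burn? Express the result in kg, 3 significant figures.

After the first burn: m = 29500 × exp(−2310/3200.0) = 29500 × 0.48584 = 14,332.3 kg.
After the second burn: m = 14,332.3 × exp(−2190/3200.0) = 14,332.3 × 0.50441 = 7,229.36 kg.
Second-burn propellant = 14,332.3 − 7,229.36 = 7,102.94 kg.

propellant for the second burn ≈ 7100 kg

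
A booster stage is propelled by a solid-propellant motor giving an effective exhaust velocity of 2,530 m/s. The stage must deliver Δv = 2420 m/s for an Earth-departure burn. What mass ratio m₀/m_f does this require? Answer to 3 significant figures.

Using Δv = v_e ln(m₀/m_f): m₀/m_f = exp(Δv / v_e) = exp(2420 / 2530.0) = exp(0.9565) = 2.6026.

mass ratio ≈ 2.60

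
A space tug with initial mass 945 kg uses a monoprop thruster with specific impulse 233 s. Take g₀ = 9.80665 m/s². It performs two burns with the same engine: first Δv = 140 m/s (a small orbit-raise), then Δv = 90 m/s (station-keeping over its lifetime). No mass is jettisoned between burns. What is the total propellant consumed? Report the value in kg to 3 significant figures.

v_e = Isp · g₀ = 233 × 9.80665 = 2284.9 m/s.
After the first burn: m = 945 × exp(−140/2284.9) = 945 × 0.94057 = 888.839 kg.
After the second burn: m = 888.839 × exp(−90/2284.9) = 888.839 × 0.96138 = 854.512 kg.
Total propellant = m₀ − m_final = 945 − 854.512 = 90.488 kg.

total propellant consumed ≈ 90.5 kg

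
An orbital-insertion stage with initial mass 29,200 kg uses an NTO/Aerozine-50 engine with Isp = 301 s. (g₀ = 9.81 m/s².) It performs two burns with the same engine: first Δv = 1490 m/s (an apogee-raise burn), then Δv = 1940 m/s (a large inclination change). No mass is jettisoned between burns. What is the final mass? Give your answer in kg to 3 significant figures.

v_e = Isp · g₀ = 301 × 9.81 = 2952.8 m/s.
After the first burn: m = 29200 × exp(−1490/2952.8) = 29200 × 0.60374 = 17,629.2 kg.
After the second burn: m = 17,629.2 × exp(−1940/2952.8) = 17,629.2 × 0.51840 = 9,138.98 kg.

final mass ≈ 9140 kg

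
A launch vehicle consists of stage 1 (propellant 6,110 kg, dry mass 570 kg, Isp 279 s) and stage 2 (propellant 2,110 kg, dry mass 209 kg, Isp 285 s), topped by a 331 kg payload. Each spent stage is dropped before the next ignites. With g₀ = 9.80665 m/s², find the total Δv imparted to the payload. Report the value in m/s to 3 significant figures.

Δv ≈ 7360 m/s

Ignition mass of stage 1 = 6,110+570 + 2,110+209 + 331 = 9,330 kg.
Stage 1: m₀ = 9,330 kg, m_f = 9,330 − 6,110 = 3,220 kg; Δv = 279×9.80665×ln(2.898) = 2736.1×1.0639 ≈ 2911 m/s.
Stage 2: m₀ = 2,650 kg, m_f = 2,650 − 2,110 = 540 kg; Δv = 285×9.80665×ln(4.907) = 2794.9×1.5907 ≈ 4446 m/s.
Total Δv = 2911 + 4446 = 7357 m/s.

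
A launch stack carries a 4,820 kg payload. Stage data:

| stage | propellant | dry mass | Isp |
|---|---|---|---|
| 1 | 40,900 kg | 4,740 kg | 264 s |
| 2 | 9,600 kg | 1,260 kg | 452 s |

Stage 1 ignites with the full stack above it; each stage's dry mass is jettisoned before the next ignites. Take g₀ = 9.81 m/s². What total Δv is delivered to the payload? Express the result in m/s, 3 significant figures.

Ignition mass of stage 1 = 40,900+4,740 + 9,600+1,260 + 4,820 = 61,320 kg.
Stage 1: m₀ = 61,320 kg, m_f = 61,320 − 40,900 = 20,420 kg; Δv = 264×9.81×ln(3.003) = 2589.8×1.0996 ≈ 2848 m/s.
Stage 2: m₀ = 15,680 kg, m_f = 15,680 − 9,600 = 6,080 kg; Δv = 452×9.81×ln(2.579) = 4434.1×0.9474 ≈ 4201 m/s.
Total Δv = 2848 + 4201 = 7049 m/s.

Δv ≈ 7050 m/s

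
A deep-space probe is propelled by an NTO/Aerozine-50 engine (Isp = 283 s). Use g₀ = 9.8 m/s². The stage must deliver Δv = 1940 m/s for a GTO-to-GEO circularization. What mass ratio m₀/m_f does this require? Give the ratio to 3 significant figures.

mass ratio ≈ 2.01

v_e = Isp · g₀ = 283 × 9.8 = 2773.4 m/s.
m₀/m_f = exp(Δv / v_e) = exp(1940 / 2773.4) = exp(0.6995) = 2.0128.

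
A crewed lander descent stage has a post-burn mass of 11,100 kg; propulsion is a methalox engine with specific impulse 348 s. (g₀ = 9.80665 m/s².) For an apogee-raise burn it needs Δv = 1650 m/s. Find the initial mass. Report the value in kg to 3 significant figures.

v_e = Isp · g₀ = 348 × 9.80665 = 3412.7 m/s.
By the Tsiolkovsky rocket equation, m₀/m_f = exp(Δv / v_e) = exp(1650 / 3412.7) = exp(0.4835) = 1.6217.
m₀ = m_f × 1.6217 = 11,100 × 1.6217 = 18,000.9 kg.

initial mass ≈ 18000 kg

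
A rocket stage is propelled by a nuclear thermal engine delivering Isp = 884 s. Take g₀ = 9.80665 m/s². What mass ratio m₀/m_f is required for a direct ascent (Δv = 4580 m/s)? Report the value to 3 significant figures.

v_e = Isp · g₀ = 884 × 9.80665 = 8669.1 m/s.
Rocket equation: m₀/m_f = exp(Δv / v_e) = exp(4580 / 8669.1) = exp(0.5283) = 1.6961.

mass ratio ≈ 1.70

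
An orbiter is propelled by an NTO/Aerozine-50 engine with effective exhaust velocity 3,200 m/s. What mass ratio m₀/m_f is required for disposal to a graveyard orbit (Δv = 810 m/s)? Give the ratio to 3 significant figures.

mass ratio ≈ 1.29

Rocket equation: m₀/m_f = exp(Δv / v_e) = exp(810 / 3200.0) = exp(0.2531) = 1.2880.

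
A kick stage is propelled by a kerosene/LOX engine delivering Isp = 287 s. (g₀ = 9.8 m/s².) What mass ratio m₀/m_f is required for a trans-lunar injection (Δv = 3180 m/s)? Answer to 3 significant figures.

v_e = Isp · g₀ = 287 × 9.8 = 2812.6 m/s.
m₀/m_f = exp(Δv / v_e) = exp(3180 / 2812.6) = exp(1.1306) = 3.0976.

mass ratio ≈ 3.10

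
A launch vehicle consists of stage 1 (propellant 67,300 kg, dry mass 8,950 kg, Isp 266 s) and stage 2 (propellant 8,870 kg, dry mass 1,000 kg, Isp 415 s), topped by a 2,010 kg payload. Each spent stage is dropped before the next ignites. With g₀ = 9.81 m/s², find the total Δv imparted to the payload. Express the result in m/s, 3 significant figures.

Ignition mass of stage 1 = 67,300+8,950 + 8,870+1,000 + 2,010 = 88,130 kg.
Stage 1: m₀ = 88,130 kg, m_f = 88,130 − 67,300 = 20,830 kg; Δv = 266×9.81×ln(4.231) = 2609.5×1.4424 ≈ 3764 m/s.
Stage 2: m₀ = 11,880 kg, m_f = 11,880 − 8,870 = 3,010 kg; Δv = 415×9.81×ln(3.947) = 4071.2×1.3729 ≈ 5589 m/s.
Total Δv = 3764 + 5589 = 9353 m/s.

Δv ≈ 9350 m/s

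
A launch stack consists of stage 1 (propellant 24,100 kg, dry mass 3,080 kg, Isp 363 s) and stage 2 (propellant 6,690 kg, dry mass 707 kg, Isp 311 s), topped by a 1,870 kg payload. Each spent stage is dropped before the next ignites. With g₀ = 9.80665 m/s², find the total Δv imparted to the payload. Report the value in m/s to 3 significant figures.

Ignition mass of stage 1 = 24,100+3,080 + 6,690+707 + 1,870 = 36,447 kg.
Stage 1: m₀ = 36,447 kg, m_f = 36,447 − 24,100 = 12,347 kg; Δv = 363×9.80665×ln(2.952) = 3559.8×1.0824 ≈ 3853 m/s.
Stage 2: m₀ = 9,267 kg, m_f = 9,267 − 6,690 = 2,577 kg; Δv = 311×9.80665×ln(3.596) = 3049.9×1.2798 ≈ 3903 m/s.
Total Δv = 3853 + 3903 = 7756 m/s.

Δv ≈ 7760 m/s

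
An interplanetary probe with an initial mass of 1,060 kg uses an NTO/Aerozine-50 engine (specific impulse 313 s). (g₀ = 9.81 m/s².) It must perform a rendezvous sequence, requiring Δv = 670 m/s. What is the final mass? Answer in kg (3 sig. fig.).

v_e = Isp · g₀ = 313 × 9.81 = 3070.5 m/s.
Rocket equation: m₀/m_f = exp(Δv / v_e) = exp(670 / 3070.5) = exp(0.2182) = 1.2438.
m_f = m₀ / 1.2438 = 1,060 / 1.2438 = 852.227 kg.

final mass ≈ 852 kg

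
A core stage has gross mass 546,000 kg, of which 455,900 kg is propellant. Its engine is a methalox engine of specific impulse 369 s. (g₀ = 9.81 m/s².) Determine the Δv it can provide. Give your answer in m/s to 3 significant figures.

Δv ≈ 6520 m/s

v_e = Isp · g₀ = 369 × 9.81 = 3619.9 m/s.
m_f = m₀ − m_prop = 546,000 − 455,900 = 90,100 kg.
Rocket equation: Δv = v_e · ln(m₀/m_f) = 3619.9 × ln(6.06) = 3619.9 × 1.8017 ≈ 6522.0 m/s.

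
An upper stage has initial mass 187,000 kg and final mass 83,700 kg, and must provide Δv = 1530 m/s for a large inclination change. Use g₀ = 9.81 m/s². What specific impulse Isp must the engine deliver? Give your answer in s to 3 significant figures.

Isp ≈ 194 s

ln(m₀/m_f) = ln(187000/83700) = ln(2.234) = 0.8039.
By the Tsiolkovsky rocket equation, v_e = Δv / ln(m₀/m_f) = 1530 / 0.8039 = 1903.3 m/s.
Isp = v_e / g₀ = 1903.3 / 9.81 = 194.0 s.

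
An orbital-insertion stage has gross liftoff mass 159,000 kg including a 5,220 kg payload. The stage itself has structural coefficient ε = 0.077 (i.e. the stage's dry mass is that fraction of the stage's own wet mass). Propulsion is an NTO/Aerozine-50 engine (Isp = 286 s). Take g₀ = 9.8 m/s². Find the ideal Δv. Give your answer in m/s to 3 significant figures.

Δv ≈ 6260 m/s

Stage wet mass = m₀ − payload = 159,000 − 5,220 = 153,780 kg.
Stage dry mass = ε × stage wet mass = 0.077 × 153,780 = 11,841.1 kg.
Burnout mass m_f = stage dry + payload = 11,841.1 + 5,220 = 17,061.1 kg.
v_e = Isp · g₀ = 286 × 9.8 = 2802.8 m/s.
From the ideal rocket equation, Δv = v_e · ln(159,000/17,061.1) = 2802.8 × ln(9.319) = 2802.8 × 2.2321 ≈ 6256 m/s.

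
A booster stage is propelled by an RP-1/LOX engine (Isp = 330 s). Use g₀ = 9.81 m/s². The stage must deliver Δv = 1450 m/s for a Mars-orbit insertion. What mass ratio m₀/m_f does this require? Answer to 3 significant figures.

v_e = Isp · g₀ = 330 × 9.81 = 3237.3 m/s.
m₀/m_f = exp(Δv / v_e) = exp(1450 / 3237.3) = exp(0.4479) = 1.5650.

mass ratio ≈ 1.57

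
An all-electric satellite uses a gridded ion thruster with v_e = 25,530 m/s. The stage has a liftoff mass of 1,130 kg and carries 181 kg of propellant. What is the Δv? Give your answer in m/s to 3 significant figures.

m_f = m₀ − m_prop = 1,130 − 181 = 949 kg.
Rocket equation: Δv = v_e · ln(m₀/m_f) = 25530.0 × ln(1.191) = 25530.0 × 0.1746 ≈ 4456.6 m/s.

Δv ≈ 4460 m/s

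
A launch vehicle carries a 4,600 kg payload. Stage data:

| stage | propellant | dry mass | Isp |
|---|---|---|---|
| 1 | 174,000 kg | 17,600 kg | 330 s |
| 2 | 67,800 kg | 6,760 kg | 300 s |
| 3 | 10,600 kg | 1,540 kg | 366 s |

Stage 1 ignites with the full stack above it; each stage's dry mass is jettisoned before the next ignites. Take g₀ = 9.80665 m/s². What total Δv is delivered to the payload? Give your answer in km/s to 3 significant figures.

Ignition mass of stage 1 = 174,000+17,600 + 67,800+6,760 + 10,600+1,540 + 4,600 = 282,900 kg.
Stage 1: m₀ = 282,900 kg, m_f = 282,900 − 174,000 = 108,900 kg; Δv = 330×9.80665×ln(2.598) = 3236.2×0.9547 ≈ 3089 m/s.
Stage 2: m₀ = 91,300 kg, m_f = 91,300 − 67,800 = 23,500 kg; Δv = 300×9.80665×ln(3.885) = 2942.0×1.3572 ≈ 3993 m/s.
Stage 3: m₀ = 16,740 kg, m_f = 16,740 − 10,600 = 6,140 kg; Δv = 366×9.80665×ln(2.726) = 3589.2×1.0030 ≈ 3600 m/s.
Total Δv = 3089 + 3993 + 3600 = 10682 m/s.

Δv ≈ 10.7 km/s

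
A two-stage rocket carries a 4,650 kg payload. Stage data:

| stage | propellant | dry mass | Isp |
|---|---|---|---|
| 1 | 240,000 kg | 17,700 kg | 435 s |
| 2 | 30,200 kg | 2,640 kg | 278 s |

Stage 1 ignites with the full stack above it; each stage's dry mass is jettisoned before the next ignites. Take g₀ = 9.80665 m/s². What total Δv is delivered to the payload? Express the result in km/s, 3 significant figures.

Ignition mass of stage 1 = 240,000+17,700 + 30,200+2,640 + 4,650 = 295,190 kg.
Stage 1: m₀ = 295,190 kg, m_f = 295,190 − 240,000 = 55,190 kg; Δv = 435×9.80665×ln(5.349) = 4265.9×1.6768 ≈ 7153 m/s.
Stage 2: m₀ = 37,490 kg, m_f = 37,490 − 30,200 = 7,290 kg; Δv = 278×9.80665×ln(5.143) = 2726.2×1.6376 ≈ 4464 m/s.
Total Δv = 7153 + 4464 = 11617 m/s.

Δv ≈ 11.6 km/s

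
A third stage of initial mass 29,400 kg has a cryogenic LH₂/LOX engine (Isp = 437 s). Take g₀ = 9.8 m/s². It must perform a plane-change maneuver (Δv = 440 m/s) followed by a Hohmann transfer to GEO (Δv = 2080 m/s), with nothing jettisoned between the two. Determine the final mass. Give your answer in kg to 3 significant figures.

final mass ≈ 16300 kg

v_e = Isp · g₀ = 437 × 9.8 = 4282.6 m/s.
After the first burn: m = 29400 × exp(−440/4282.6) = 29400 × 0.90236 = 26,529.4 kg.
After the second burn: m = 26,529.4 × exp(−2080/4282.6) = 26,529.4 × 0.61527 = 16,322.7 kg.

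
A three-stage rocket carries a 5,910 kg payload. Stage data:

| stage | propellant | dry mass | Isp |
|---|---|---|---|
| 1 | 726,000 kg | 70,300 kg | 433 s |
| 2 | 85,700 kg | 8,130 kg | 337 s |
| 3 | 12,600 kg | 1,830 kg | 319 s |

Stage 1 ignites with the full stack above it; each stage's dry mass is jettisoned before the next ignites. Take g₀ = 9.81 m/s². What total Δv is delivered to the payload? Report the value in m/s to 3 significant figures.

Δv ≈ 14400 m/s

Ignition mass of stage 1 = 726,000+70,300 + 85,700+8,130 + 12,600+1,830 + 5,910 = 910,470 kg.
Stage 1: m₀ = 910,470 kg, m_f = 910,470 − 726,000 = 184,470 kg; Δv = 433×9.81×ln(4.936) = 4247.7×1.5965 ≈ 6781 m/s.
Stage 2: m₀ = 114,170 kg, m_f = 114,170 − 85,700 = 28,470 kg; Δv = 337×9.81×ln(4.01) = 3306.0×1.3888 ≈ 4591 m/s.
Stage 3: m₀ = 20,340 kg, m_f = 20,340 − 12,600 = 7,740 kg; Δv = 319×9.81×ln(2.628) = 3129.4×0.9662 ≈ 3024 m/s.
Total Δv = 6781 + 4591 + 3024 = 14396 m/s.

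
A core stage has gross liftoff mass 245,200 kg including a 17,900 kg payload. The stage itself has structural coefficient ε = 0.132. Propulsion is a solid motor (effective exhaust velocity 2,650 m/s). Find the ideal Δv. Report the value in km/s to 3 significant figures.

Stage wet mass = m₀ − payload = 245,200 − 17,900 = 227,300 kg.
Stage dry mass = ε × stage wet mass = 0.132 × 227,300 = 30,003.6 kg.
Burnout mass m_f = stage dry + payload = 30,003.6 + 17,900 = 47,903.6 kg.
From the ideal rocket equation, Δv = v_e · ln(245,200/47,903.6) = 2650.0 × ln(5.119) = 2650.0 × 1.6329 ≈ 4327 m/s.

Δv ≈ 4.33 km/s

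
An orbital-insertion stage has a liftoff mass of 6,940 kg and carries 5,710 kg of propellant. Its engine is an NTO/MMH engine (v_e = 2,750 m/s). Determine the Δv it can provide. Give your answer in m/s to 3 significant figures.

Δv ≈ 4760 m/s

m_f = m₀ − m_prop = 6,940 − 5,710 = 1,230 kg.
Rocket equation: Δv = v_e · ln(m₀/m_f) = 2750.0 × ln(5.642) = 2750.0 × 1.7303 ≈ 4758.3 m/s.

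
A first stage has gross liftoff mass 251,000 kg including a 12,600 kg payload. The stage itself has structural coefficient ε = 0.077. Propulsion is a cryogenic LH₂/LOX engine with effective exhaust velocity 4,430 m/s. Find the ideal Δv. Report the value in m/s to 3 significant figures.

Stage wet mass = m₀ − payload = 251,000 − 12,600 = 238,400 kg.
Stage dry mass = ε × stage wet mass = 0.077 × 238,400 = 18,356.8 kg.
Burnout mass m_f = stage dry + payload = 18,356.8 + 12,600 = 30,956.8 kg.
Δv = v_e · ln(251,000/30,956.8) = 4430.0 × ln(8.108) = 4430.0 × 2.0929 ≈ 9271 m/s.

Δv ≈ 9270 m/s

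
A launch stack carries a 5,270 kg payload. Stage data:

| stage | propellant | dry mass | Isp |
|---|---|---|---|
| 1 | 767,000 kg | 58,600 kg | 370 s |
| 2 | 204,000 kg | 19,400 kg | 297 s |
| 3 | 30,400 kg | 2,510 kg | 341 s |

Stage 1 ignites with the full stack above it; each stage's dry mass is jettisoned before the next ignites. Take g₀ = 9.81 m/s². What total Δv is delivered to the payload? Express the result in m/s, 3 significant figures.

Ignition mass of stage 1 = 767,000+58,600 + 204,000+19,400 + 30,400+2,510 + 5,270 = 1,087,180 kg.
Stage 1: m₀ = 1,087,180 kg, m_f = 1,087,180 − 767,000 = 320,180 kg; Δv = 370×9.81×ln(3.396) = 3629.7×1.2225 ≈ 4437 m/s.
Stage 2: m₀ = 261,580 kg, m_f = 261,580 − 204,000 = 57,580 kg; Δv = 297×9.81×ln(4.543) = 2913.6×1.5136 ≈ 4410 m/s.
Stage 3: m₀ = 38,180 kg, m_f = 38,180 − 30,400 = 7,780 kg; Δv = 341×9.81×ln(4.907) = 3345.2×1.5908 ≈ 5321 m/s.
Total Δv = 4437 + 4410 + 5321 = 14168 m/s.

Δv ≈ 14200 m/s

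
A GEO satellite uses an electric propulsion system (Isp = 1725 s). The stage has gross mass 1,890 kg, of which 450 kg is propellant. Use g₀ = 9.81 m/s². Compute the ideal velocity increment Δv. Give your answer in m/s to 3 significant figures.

Δv ≈ 4600 m/s

v_e = Isp · g₀ = 1725 × 9.81 = 16922.2 m/s.
m_f = m₀ − m_prop = 1,890 − 450 = 1,440 kg.
Δv = v_e · ln(m₀/m_f) = 16922.2 × ln(1.312) = 16922.2 × 0.2719 ≈ 4601.7 m/s.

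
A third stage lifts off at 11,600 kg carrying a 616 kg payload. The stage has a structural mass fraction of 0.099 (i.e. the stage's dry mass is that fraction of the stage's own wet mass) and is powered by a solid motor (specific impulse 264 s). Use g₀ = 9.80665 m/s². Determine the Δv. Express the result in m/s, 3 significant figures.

Stage wet mass = m₀ − payload = 11,600 − 616 = 10,984 kg.
Stage dry mass = ε × stage wet mass = 0.099 × 10,984 = 1,087.42 kg.
Burnout mass m_f = stage dry + payload = 1,087.42 + 616 = 1,703.42 kg.
v_e = Isp · g₀ = 264 × 9.80665 = 2589.0 m/s.
By the Tsiolkovsky rocket equation, Δv = v_e · ln(11,600/1,703.42) = 2589.0 × ln(6.81) = 2589.0 × 1.9184 ≈ 4967 m/s.

Δv ≈ 4970 m/s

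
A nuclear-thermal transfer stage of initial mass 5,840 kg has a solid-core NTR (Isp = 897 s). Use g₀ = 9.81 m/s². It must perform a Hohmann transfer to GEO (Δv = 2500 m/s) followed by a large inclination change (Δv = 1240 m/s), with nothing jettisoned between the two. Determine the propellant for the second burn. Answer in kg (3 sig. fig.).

propellant for the second burn ≈ 578 kg

v_e = Isp · g₀ = 897 × 9.81 = 8799.6 m/s.
After the first burn: m = 5840 × exp(−2500/8799.6) = 5840 × 0.75269 = 4,395.71 kg.
After the second burn: m = 4,395.71 × exp(−1240/8799.6) = 4,395.71 × 0.86856 = 3,817.94 kg.
Second-burn propellant = 4,395.71 − 3,817.94 = 577.77 kg.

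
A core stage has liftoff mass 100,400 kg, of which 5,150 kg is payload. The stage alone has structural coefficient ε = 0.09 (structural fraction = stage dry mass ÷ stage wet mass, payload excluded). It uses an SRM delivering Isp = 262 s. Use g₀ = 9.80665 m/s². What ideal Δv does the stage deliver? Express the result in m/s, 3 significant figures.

Stage wet mass = m₀ − payload = 100,400 − 5,150 = 95,250 kg.
Stage dry mass = ε × stage wet mass = 0.09 × 95,250 = 8,572.5 kg.
Burnout mass m_f = stage dry + payload = 8,572.5 + 5,150 = 13,722.5 kg.
v_e = Isp · g₀ = 262 × 9.80665 = 2569.3 m/s.
Using Δv = v_e ln(m₀/m_f): Δv = v_e · ln(100,400/13,722.5) = 2569.3 × ln(7.316) = 2569.3 × 1.9901 ≈ 5113 m/s.

Δv ≈ 5110 m/s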